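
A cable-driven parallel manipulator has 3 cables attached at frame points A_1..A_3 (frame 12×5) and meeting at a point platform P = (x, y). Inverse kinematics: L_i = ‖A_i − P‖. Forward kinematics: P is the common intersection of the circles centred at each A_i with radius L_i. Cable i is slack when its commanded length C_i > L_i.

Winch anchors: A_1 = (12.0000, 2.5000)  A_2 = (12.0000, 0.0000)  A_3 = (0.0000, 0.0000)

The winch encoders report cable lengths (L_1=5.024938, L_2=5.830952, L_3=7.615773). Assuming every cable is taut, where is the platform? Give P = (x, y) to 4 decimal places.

(7.0000, 3.0000)

expand ‖A_i−P‖²=L_i² and subtract eq 1 (q_i ≔ ‖A_i‖²−L_i²)
q_1 = 144.0000+6.2500−25.2500 = 125.0000
eq1−eq2 → [0.0000  5.0000]·P = 15.0000
eq1−eq3 → [24.0000  5.0000]·P = 183.0000
2×2 solve → P = (7.0000, 3.0000)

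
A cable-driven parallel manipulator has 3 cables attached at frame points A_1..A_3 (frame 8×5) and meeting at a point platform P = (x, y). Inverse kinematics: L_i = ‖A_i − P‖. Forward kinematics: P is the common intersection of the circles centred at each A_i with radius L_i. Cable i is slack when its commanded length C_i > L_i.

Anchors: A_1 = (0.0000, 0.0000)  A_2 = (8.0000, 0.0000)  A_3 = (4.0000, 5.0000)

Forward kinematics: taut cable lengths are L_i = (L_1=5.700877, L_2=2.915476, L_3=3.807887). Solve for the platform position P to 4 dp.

(5.5000, 1.5000)

circle eqns → linear via eq_j − eq_1; set q_j = A_j·A_j − L_j²
q_1 = 0.0000+0.0000−32.5000 = -32.5000
-16.0000·x + 0.0000·y = q_1−q_2 = -88.0000
-8.0000·x − 10.0000·y = q_1−q_3 = -59.0000
solve first two rows → x=5.5000, y=1.5000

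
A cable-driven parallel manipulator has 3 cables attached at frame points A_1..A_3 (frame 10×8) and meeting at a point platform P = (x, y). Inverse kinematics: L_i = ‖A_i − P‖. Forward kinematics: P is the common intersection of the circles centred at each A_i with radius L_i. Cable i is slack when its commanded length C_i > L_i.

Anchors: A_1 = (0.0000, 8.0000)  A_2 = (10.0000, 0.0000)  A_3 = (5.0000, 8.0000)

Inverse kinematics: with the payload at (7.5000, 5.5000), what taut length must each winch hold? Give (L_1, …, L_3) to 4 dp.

L_1 = √((0.0000−7.5000)² + (8.0000−5.5000)²) = 7.9057
L_2 = √((10.0000−7.5000)² + (0.0000−5.5000)²) = 6.0415
L_3 = √((5.0000−7.5000)² + (8.0000−5.5000)²) = 3.5355

(7.9057, 6.0415, 3.5355)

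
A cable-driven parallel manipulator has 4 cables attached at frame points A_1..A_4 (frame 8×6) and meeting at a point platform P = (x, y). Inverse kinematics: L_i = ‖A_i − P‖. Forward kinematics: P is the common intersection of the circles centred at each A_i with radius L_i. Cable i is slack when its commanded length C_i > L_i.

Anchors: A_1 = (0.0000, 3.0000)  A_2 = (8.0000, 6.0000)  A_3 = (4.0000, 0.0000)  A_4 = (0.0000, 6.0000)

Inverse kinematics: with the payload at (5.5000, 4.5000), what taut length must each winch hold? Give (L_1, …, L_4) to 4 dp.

(5.7009, 2.9155, 4.7434, 5.7009)

cable 1: Δx=-5.5000, Δy=-1.5000; L_1 = √(Δx²+Δy²) = 5.7009
cable 2: Δx=2.5000, Δy=1.5000; L_2 = √(Δx²+Δy²) = 2.9155
cable 3: Δx=-1.5000, Δy=-4.5000; L_3 = √(Δx²+Δy²) = 4.7434
cable 4: Δx=-5.5000, Δy=1.5000; L_4 = √(Δx²+Δy²) = 5.7009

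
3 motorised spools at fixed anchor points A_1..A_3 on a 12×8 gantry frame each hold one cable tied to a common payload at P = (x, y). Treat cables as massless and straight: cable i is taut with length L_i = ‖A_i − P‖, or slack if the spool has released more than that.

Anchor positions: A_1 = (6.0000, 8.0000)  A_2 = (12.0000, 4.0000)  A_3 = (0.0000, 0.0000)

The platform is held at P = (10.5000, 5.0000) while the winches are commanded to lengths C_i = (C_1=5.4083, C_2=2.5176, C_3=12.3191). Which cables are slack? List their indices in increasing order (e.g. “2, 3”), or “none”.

cable 1: √((-4.5000)²+(3.0000)²)=5.4083, C_1=5.4083: taut
cable 2: √((1.5000)²+(-1.0000)²)=1.8028, C_2=2.5176: slack
cable 3: √((-10.5000)²+(-5.0000)²)=11.6297, C_3=12.3191: slack

2, 3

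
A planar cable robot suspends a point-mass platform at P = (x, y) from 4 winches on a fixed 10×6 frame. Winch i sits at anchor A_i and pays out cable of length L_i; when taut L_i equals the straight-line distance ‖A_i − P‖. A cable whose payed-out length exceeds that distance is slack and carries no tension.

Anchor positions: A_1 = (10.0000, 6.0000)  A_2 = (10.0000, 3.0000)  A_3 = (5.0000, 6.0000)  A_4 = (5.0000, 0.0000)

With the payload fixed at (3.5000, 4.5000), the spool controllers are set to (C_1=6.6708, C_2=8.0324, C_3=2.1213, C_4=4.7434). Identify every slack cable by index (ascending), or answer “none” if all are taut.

cable 1: √((6.5000)²+(1.5000)²)=6.6708, C_1=6.6708: taut
cable 2: √((6.5000)²+(-1.5000)²)=6.6708, C_2=8.0324: slack
cable 3: √((1.5000)²+(1.5000)²)=2.1213, C_3=2.1213: taut
cable 4: √((1.5000)²+(-4.5000)²)=4.7434, C_4=4.7434: taut

2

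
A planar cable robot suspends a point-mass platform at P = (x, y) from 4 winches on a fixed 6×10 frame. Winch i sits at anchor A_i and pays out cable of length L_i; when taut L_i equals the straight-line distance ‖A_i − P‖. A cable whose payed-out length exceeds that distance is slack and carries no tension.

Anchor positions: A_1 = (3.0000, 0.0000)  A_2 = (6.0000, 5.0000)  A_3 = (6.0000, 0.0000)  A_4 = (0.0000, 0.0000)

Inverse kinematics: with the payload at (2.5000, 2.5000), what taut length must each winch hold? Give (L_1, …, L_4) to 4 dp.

(2.5495, 4.3012, 4.3012, 3.5355)

L_1: Δ = A_1−P = (0.5000, -2.5000) → ‖Δ‖ = √6.5000 = 2.5495
L_2: Δ = A_2−P = (3.5000, 2.5000) → ‖Δ‖ = √18.5000 = 4.3012
L_3: Δ = A_3−P = (3.5000, -2.5000) → ‖Δ‖ = √18.5000 = 4.3012
L_4: Δ = A_4−P = (-2.5000, -2.5000) → ‖Δ‖ = √12.5000 = 3.5355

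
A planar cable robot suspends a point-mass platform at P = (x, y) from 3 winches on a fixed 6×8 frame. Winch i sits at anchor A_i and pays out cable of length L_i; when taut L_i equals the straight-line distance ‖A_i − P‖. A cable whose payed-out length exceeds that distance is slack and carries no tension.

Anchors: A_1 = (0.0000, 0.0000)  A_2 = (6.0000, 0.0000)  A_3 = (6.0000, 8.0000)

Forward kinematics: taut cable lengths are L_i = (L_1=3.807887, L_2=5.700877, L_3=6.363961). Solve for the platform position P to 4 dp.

expand ‖A_i−P‖²=L_i² and subtract eq 1 (q_i ≔ ‖A_i‖²−L_i²)
q_1 = 0.0000+0.0000−14.5000 = -14.5000
eq1−eq2 → [-12.0000  0.0000]·P = -18.0000
eq1−eq3 → [-12.0000  -16.0000]·P = -74.0000
2×2 solve → P = (1.5000, 3.5000)

(1.5000, 3.5000)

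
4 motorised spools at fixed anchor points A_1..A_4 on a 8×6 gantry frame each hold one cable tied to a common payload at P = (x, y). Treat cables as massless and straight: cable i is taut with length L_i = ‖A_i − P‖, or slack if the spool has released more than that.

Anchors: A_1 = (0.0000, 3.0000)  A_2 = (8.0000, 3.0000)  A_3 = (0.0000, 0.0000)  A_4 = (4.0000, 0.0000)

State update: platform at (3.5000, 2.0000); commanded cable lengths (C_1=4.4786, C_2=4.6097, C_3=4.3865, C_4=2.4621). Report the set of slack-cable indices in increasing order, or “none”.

cable 1: L_1 = ‖A_1−P‖ = 3.6401;  C_1 = 4.4786 → slack
cable 2: L_2 = ‖A_2−P‖ = 4.6098;  C_2 = 4.6097 → taut
cable 3: L_3 = ‖A_3−P‖ = 4.0311;  C_3 = 4.3865 → slack
cable 4: L_4 = ‖A_4−P‖ = 2.0616;  C_4 = 2.4621 → slack

1, 3, 4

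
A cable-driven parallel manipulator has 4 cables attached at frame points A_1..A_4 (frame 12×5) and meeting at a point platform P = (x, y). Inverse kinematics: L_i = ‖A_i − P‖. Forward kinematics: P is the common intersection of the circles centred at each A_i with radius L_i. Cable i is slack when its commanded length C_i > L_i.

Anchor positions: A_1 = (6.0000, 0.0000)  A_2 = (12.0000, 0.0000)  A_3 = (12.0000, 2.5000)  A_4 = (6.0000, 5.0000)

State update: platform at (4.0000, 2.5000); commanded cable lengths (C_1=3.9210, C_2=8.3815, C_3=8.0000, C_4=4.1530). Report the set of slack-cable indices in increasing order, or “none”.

1, 4

cable 1: L_1 = ‖A_1−P‖ = 3.2016;  C_1 = 3.9210 → slack
cable 2: L_2 = ‖A_2−P‖ = 8.3815;  C_2 = 8.3815 → taut
cable 3: L_3 = ‖A_3−P‖ = 8.0000;  C_3 = 8.0000 → taut
cable 4: L_4 = ‖A_4−P‖ = 3.2016;  C_4 = 4.1530 → slack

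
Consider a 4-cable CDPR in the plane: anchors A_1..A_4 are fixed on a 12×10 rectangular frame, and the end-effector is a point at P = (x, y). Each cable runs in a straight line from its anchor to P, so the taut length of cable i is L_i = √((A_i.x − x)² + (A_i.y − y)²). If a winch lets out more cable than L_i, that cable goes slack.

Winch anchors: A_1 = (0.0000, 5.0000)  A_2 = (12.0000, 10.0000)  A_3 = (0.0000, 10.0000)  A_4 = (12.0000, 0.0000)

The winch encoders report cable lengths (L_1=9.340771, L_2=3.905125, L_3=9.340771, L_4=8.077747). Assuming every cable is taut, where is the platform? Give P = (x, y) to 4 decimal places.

(9.0000, 7.5000)

expand ‖A_i−P‖²=L_i² and subtract eq 1 (c_i ≔ ‖A_i‖²−L_i²)
c_1 = 0.0000+25.0000−87.2500 = -62.2500
eq1−eq2 → [-24.0000  -10.0000]·P = -291.0000
eq1−eq3 → [0.0000  -10.0000]·P = -75.0000
eq1−eq4 → [-24.0000  10.0000]·P = -141.0000
2×2 solve → P = (9.0000, 7.5000)
check cable 4: ‖A_4−P‖² = 65.2500 ≈ L_4² = 65.2500 ✓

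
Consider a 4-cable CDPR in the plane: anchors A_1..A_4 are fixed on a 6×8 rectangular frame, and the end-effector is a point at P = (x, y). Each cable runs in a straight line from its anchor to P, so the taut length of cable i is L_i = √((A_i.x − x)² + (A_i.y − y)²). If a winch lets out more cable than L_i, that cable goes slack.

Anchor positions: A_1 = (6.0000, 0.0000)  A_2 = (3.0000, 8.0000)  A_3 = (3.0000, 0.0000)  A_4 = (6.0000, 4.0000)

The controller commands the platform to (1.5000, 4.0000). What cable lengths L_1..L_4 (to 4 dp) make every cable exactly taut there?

L_1: Δ = A_1−P = (4.5000, -4.0000) → ‖Δ‖ = √36.2500 = 6.0208
L_2: Δ = A_2−P = (1.5000, 4.0000) → ‖Δ‖ = √18.2500 = 4.2720
L_3: Δ = A_3−P = (1.5000, -4.0000) → ‖Δ‖ = √18.2500 = 4.2720
L_4: Δ = A_4−P = (4.5000, 0.0000) → ‖Δ‖ = √20.2500 = 4.5000

(6.0208, 4.2720, 4.2720, 4.5000)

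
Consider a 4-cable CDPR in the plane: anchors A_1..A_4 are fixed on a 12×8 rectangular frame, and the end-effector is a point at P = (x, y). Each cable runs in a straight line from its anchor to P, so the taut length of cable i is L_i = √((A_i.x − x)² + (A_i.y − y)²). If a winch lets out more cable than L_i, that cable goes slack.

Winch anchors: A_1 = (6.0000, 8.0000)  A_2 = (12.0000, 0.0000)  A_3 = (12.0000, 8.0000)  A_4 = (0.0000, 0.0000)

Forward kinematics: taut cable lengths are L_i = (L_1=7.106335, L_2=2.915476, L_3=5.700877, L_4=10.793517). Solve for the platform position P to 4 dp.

(10.5000, 2.5000)

circle eqns → linear via eq_j − eq_1; set q_j = A_j·A_j − L_j²
q_1 = 36.0000+64.0000−50.5000 = 49.5000
-12.0000·x + 16.0000·y = q_1−q_2 = -86.0000
-12.0000·x + 0.0000·y = q_1−q_3 = -126.0000
12.0000·x + 16.0000·y = q_1−q_4 = 166.0000
solve first two rows → x=10.5000, y=2.5000
check cable 4: ‖A_4−P‖² = 116.5000 ≈ L_4² = 116.5000 ✓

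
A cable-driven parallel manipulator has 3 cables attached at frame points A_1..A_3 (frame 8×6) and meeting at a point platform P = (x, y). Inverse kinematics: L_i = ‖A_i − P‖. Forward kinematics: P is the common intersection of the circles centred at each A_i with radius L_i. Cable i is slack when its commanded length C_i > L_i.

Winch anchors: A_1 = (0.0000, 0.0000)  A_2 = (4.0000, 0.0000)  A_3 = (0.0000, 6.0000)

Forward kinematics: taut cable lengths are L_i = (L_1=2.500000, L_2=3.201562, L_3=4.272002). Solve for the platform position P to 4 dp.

(1.5000, 2.0000)

expand ‖A_i−P‖²=L_i² and subtract eq 1 (q_i ≔ ‖A_i‖²−L_i²)
q_1 = 0.0000+0.0000−6.2500 = -6.2500
eq1−eq2 → [-8.0000  0.0000]·P = -12.0000
eq1−eq3 → [0.0000  -12.0000]·P = -24.0000
2×2 solve → P = (1.5000, 2.0000)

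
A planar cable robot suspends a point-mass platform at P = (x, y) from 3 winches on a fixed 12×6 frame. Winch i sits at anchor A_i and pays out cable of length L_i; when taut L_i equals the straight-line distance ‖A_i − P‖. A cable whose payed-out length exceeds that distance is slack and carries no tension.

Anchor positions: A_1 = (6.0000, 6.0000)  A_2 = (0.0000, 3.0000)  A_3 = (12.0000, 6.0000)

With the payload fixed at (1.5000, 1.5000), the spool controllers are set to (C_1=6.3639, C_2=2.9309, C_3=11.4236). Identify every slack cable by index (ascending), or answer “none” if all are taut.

2

cable 1: L_1 = ‖A_1−P‖ = 6.3640;  C_1 = 6.3639 → taut
cable 2: L_2 = ‖A_2−P‖ = 2.1213;  C_2 = 2.9309 → slack
cable 3: L_3 = ‖A_3−P‖ = 11.4237;  C_3 = 11.4236 → taut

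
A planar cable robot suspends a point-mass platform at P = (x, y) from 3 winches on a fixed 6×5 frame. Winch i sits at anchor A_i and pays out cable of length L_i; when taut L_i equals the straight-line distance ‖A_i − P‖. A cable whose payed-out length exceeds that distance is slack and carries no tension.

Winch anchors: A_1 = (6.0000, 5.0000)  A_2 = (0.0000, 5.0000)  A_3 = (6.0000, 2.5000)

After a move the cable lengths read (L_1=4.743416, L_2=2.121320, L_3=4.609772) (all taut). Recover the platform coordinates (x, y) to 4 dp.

(1.5000, 3.5000)

circle eqns → linear via eq_j − eq_1; set c_j = A_j·A_j − L_j²
c_1 = 36.0000+25.0000−22.5000 = 38.5000
12.0000·x + 0.0000·y = c_1−c_2 = 18.0000
0.0000·x + 5.0000·y = c_1−c_3 = 17.5000
solve first two rows → x=1.5000, y=3.5000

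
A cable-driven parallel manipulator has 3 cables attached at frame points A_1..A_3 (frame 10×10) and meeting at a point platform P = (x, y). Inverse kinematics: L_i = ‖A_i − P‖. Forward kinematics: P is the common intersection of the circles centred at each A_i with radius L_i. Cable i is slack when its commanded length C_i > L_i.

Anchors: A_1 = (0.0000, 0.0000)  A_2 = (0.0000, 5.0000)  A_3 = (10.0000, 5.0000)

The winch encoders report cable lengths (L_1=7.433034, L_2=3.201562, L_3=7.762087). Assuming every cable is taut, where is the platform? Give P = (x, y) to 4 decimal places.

(2.5000, 7.0000)

expand ‖A_i−P‖²=L_i² and subtract eq 1 (k_i ≔ ‖A_i‖²−L_i²)
k_1 = 0.0000+0.0000−55.2500 = -55.2500
eq1−eq2 → [0.0000  -10.0000]·P = -70.0000
eq1−eq3 → [-20.0000  -10.0000]·P = -120.0000
2×2 solve → P = (2.5000, 7.0000)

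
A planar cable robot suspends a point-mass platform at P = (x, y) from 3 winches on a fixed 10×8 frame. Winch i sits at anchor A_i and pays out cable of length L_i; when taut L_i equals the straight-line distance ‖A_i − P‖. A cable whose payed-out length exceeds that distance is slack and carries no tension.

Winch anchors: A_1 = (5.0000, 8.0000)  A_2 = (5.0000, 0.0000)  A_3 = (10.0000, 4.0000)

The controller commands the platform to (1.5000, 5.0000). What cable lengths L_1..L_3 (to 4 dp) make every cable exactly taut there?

L_1: Δ = A_1−P = (3.5000, 3.0000) → ‖Δ‖ = √21.2500 = 4.6098
L_2: Δ = A_2−P = (3.5000, -5.0000) → ‖Δ‖ = √37.2500 = 6.1033
L_3: Δ = A_3−P = (8.5000, -1.0000) → ‖Δ‖ = √73.2500 = 8.5586

(4.6098, 6.1033, 8.5586)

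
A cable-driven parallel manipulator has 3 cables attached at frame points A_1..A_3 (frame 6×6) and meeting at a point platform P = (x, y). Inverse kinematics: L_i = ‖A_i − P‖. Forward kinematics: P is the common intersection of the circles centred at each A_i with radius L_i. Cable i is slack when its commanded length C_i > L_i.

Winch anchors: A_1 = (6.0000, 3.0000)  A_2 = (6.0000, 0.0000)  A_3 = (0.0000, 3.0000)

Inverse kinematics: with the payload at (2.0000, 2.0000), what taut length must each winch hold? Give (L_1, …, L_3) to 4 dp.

(4.1231, 4.4721, 2.2361)

cable 1: Δx=4.0000, Δy=1.0000; L_1 = √(Δx²+Δy²) = 4.1231
cable 2: Δx=4.0000, Δy=-2.0000; L_2 = √(Δx²+Δy²) = 4.4721
cable 3: Δx=-2.0000, Δy=1.0000; L_3 = √(Δx²+Δy²) = 2.2361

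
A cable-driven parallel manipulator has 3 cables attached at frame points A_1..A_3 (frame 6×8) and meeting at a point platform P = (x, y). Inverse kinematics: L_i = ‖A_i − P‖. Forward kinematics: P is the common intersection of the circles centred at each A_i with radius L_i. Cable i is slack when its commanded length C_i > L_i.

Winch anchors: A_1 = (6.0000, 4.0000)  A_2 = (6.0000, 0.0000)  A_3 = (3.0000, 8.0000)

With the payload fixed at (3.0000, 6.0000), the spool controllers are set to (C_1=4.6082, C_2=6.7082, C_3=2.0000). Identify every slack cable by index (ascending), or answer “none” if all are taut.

1

cable 1: √((3.0000)²+(-2.0000)²)=3.6056, C_1=4.6082: slack
cable 2: √((3.0000)²+(-6.0000)²)=6.7082, C_2=6.7082: taut
cable 3: √((0.0000)²+(2.0000)²)=2.0000, C_3=2.0000: taut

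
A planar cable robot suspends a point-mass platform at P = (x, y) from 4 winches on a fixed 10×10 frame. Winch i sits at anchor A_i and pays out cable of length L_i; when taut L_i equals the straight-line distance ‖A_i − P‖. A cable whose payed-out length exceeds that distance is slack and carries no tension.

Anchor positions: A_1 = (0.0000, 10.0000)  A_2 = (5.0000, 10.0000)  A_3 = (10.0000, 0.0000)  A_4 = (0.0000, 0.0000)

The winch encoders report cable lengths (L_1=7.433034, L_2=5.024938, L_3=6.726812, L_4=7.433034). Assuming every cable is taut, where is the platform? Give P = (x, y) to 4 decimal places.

(5.5000, 5.0000)

expand ‖A_i−P‖²=L_i² and subtract eq 1 (q_i ≔ ‖A_i‖²−L_i²)
q_1 = 0.0000+100.0000−55.2500 = 44.7500
eq1−eq2 → [-10.0000  0.0000]·P = -55.0000
eq1−eq3 → [-20.0000  20.0000]·P = -10.0000
eq1−eq4 → [0.0000  20.0000]·P = 100.0000
2×2 solve → P = (5.5000, 5.0000)
check cable 4: ‖A_4−P‖² = 55.2500 ≈ L_4² = 55.2500 ✓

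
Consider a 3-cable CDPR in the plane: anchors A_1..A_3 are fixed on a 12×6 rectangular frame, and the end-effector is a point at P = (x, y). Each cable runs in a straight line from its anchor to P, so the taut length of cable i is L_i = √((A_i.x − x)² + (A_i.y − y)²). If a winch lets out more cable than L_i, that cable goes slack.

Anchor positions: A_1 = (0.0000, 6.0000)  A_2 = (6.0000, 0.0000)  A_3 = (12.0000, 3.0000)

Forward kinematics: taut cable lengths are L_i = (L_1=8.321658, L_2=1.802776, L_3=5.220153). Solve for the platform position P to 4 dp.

circle eqns → linear via eq_j − eq_1; set c_j = A_j·A_j − L_j²
c_1 = 0.0000+36.0000−69.2500 = -33.2500
-12.0000·x + 12.0000·y = c_1−c_2 = -66.0000
-24.0000·x + 6.0000·y = c_1−c_3 = -159.0000
solve first two rows → x=7.0000, y=1.5000

(7.0000, 1.5000)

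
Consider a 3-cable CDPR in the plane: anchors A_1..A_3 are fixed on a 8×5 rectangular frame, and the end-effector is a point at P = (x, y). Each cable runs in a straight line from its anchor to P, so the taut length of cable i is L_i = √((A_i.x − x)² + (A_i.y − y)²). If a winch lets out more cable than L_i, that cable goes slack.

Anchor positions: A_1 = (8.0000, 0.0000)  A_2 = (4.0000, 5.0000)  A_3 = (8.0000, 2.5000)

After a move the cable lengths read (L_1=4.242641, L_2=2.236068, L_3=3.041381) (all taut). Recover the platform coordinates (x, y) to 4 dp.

(5.0000, 3.0000)

expand ‖A_i−P‖²=L_i² and subtract eq 1 (c_i ≔ ‖A_i‖²−L_i²)
c_1 = 64.0000+0.0000−18.0000 = 46.0000
eq1−eq2 → [8.0000  -10.0000]·P = 10.0000
eq1−eq3 → [0.0000  -5.0000]·P = -15.0000
2×2 solve → P = (5.0000, 3.0000)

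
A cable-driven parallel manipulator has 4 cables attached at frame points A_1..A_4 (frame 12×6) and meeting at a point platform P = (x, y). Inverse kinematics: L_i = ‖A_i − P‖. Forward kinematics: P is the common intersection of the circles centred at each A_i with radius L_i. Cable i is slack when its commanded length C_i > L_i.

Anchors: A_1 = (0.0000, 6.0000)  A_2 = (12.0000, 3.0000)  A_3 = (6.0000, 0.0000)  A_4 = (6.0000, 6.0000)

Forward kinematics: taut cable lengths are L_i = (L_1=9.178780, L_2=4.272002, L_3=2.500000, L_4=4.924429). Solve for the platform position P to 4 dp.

circle eqns → linear via eq_j − eq_1; set k_j = A_j·A_j − L_j²
k_1 = 0.0000+36.0000−84.2500 = -48.2500
-24.0000·x + 6.0000·y = k_1−k_2 = -183.0000
-12.0000·x + 12.0000·y = k_1−k_3 = -78.0000
-12.0000·x + 0.0000·y = k_1−k_4 = -96.0000
solve first two rows → x=8.0000, y=1.5000
check cable 4: ‖A_4−P‖² = 24.2500 ≈ L_4² = 24.2500 ✓

(8.0000, 1.5000)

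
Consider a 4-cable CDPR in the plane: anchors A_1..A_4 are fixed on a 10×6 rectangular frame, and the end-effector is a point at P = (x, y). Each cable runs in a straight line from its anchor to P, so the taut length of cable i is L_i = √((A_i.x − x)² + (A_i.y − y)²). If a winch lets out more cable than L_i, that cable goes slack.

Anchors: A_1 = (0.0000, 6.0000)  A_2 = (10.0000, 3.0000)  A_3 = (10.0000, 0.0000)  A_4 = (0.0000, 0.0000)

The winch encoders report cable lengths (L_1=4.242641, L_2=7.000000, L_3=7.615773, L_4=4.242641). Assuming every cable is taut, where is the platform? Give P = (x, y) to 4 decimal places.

(3.0000, 3.0000)

each cable: (A_i−P)·(A_i−P) = L_i²; let c_i = ‖A_i‖²−L_i²
c_1 = 0.0000+36.0000−18.0000 = 18.0000
row 1: -20.0000x + 6.0000y = -42.0000  (c_2=60.0000)
row 2: -20.0000x + 12.0000y = -24.0000  (c_3=42.0000)
row 3: 0.0000x + 12.0000y = 36.0000  (c_4=-18.0000)
Cramer on rows 1–2 → x = 3.0000, y = 3.0000
check cable 4: ‖A_4−P‖² = 18.0000 ≈ L_4² = 18.0000 ✓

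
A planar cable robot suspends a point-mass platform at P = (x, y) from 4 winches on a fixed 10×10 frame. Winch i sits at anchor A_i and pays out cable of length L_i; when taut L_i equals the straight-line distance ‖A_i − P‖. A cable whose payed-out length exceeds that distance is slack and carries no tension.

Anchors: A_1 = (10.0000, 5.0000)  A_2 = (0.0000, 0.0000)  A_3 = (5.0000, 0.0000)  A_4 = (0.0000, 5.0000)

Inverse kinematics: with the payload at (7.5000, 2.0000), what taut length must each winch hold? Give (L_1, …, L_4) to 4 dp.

(3.9051, 7.7621, 3.2016, 8.0777)

L_1 = √((10.0000−7.5000)² + (5.0000−2.0000)²) = 3.9051
L_2 = √((0.0000−7.5000)² + (0.0000−2.0000)²) = 7.7621
L_3 = √((5.0000−7.5000)² + (0.0000−2.0000)²) = 3.2016
L_4 = √((0.0000−7.5000)² + (5.0000−2.0000)²) = 8.0777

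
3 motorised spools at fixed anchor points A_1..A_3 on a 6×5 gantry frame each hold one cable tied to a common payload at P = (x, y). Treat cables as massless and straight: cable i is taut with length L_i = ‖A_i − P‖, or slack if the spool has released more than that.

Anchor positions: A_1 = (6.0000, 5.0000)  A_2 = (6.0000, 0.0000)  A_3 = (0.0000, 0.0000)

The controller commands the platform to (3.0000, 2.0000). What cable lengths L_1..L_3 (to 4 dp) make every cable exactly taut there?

(4.2426, 3.6056, 3.6056)

L_1 = √((6.0000−3.0000)² + (5.0000−2.0000)²) = 4.2426
L_2 = √((6.0000−3.0000)² + (0.0000−2.0000)²) = 3.6056
L_3 = √((0.0000−3.0000)² + (0.0000−2.0000)²) = 3.6056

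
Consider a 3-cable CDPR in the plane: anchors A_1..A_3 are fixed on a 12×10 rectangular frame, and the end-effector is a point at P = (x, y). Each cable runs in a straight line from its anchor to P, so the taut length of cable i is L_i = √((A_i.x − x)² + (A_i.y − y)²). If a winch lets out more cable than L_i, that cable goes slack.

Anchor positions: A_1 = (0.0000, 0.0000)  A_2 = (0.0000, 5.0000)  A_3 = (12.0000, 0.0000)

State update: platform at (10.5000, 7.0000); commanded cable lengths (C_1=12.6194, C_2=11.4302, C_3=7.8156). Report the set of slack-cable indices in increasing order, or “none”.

cable 1: L_1 = ‖A_1−P‖ = 12.6194;  C_1 = 12.6194 → taut
cable 2: L_2 = ‖A_2−P‖ = 10.6888;  C_2 = 11.4302 → slack
cable 3: L_3 = ‖A_3−P‖ = 7.1589;  C_3 = 7.8156 → slack

2, 3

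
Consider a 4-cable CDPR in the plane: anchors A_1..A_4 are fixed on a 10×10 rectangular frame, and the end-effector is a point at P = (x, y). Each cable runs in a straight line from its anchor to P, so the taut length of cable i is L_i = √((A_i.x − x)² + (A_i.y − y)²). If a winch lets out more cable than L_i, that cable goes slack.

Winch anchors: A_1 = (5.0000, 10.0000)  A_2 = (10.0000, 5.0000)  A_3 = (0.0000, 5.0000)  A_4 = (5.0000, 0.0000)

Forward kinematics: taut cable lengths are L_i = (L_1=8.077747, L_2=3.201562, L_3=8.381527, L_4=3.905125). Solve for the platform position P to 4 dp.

(8.0000, 2.5000)

each cable: (A_i−P)·(A_i−P) = L_i²; let k_i = ‖A_i‖²−L_i²
k_1 = 25.0000+100.0000−65.2500 = 59.7500
row 1: -10.0000x + 10.0000y = -55.0000  (k_2=114.7500)
row 2: 10.0000x + 10.0000y = 105.0000  (k_3=-45.2500)
row 3: 0.0000x + 20.0000y = 50.0000  (k_4=9.7500)
Cramer on rows 1–2 → x = 8.0000, y = 2.5000
check cable 4: ‖A_4−P‖² = 15.2500 ≈ L_4² = 15.2500 ✓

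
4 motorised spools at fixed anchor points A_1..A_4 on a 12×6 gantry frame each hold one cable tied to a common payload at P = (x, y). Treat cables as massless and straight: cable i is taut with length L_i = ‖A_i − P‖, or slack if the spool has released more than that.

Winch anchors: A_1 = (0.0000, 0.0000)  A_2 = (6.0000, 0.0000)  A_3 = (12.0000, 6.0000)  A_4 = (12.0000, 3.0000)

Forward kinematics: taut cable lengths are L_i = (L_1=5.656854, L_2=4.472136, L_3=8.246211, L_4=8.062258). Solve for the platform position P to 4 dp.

expand ‖A_i−P‖²=L_i² and subtract eq 1 (q_i ≔ ‖A_i‖²−L_i²)
q_1 = 0.0000+0.0000−32.0000 = -32.0000
eq1−eq2 → [-12.0000  0.0000]·P = -48.0000
eq1−eq3 → [-24.0000  -12.0000]·P = -144.0000
eq1−eq4 → [-24.0000  -6.0000]·P = -120.0000
2×2 solve → P = (4.0000, 4.0000)
check cable 4: ‖A_4−P‖² = 65.0000 ≈ L_4² = 65.0000 ✓

(4.0000, 4.0000)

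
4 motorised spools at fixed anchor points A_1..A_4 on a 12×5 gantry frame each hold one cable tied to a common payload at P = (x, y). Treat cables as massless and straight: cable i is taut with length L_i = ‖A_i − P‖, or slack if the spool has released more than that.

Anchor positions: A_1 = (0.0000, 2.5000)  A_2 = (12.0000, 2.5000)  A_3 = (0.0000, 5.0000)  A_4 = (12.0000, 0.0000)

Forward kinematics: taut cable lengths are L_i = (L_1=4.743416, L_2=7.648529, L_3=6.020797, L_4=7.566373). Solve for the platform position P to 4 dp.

expand ‖A_i−P‖²=L_i² and subtract eq 1 (k_i ≔ ‖A_i‖²−L_i²)
k_1 = 0.0000+6.2500−22.5000 = -16.2500
eq1−eq2 → [-24.0000  0.0000]·P = -108.0000
eq1−eq3 → [0.0000  -5.0000]·P = -5.0000
eq1−eq4 → [-24.0000  5.0000]·P = -103.0000
2×2 solve → P = (4.5000, 1.0000)
check cable 4: ‖A_4−P‖² = 57.2500 ≈ L_4² = 57.2500 ✓

(4.5000, 1.0000)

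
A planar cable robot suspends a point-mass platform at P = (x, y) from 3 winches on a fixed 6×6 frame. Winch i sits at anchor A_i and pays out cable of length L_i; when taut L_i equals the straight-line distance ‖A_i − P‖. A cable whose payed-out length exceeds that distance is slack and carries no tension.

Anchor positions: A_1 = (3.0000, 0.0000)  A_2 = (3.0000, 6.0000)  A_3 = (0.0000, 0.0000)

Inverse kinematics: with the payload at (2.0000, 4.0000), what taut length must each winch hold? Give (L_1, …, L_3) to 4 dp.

cable 1: Δx=1.0000, Δy=-4.0000; L_1 = √(Δx²+Δy²) = 4.1231
cable 2: Δx=1.0000, Δy=2.0000; L_2 = √(Δx²+Δy²) = 2.2361
cable 3: Δx=-2.0000, Δy=-4.0000; L_3 = √(Δx²+Δy²) = 4.4721

(4.1231, 2.2361, 4.4721)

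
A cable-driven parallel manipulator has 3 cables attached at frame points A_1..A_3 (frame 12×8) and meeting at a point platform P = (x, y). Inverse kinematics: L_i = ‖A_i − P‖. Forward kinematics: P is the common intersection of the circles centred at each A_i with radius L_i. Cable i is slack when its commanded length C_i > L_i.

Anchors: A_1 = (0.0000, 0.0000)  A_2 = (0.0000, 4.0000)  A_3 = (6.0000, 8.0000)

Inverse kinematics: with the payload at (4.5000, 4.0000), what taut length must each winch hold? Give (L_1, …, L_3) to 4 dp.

cable 1: Δx=-4.5000, Δy=-4.0000; L_1 = √(Δx²+Δy²) = 6.0208
cable 2: Δx=-4.5000, Δy=0.0000; L_2 = √(Δx²+Δy²) = 4.5000
cable 3: Δx=1.5000, Δy=4.0000; L_3 = √(Δx²+Δy²) = 4.2720

(6.0208, 4.5000, 4.2720)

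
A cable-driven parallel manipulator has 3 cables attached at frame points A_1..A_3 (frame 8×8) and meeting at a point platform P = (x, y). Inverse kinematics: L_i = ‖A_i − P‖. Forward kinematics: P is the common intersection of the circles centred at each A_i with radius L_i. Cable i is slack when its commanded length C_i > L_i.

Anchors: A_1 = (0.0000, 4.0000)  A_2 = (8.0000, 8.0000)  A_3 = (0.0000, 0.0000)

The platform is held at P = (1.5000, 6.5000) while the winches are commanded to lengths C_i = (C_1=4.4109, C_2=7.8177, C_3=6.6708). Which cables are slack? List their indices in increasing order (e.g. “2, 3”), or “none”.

1, 2

i=1: geometric 2.9155 vs commanded 4.4109 ⇒ slack
i=2: geometric 6.6708 vs commanded 7.8177 ⇒ slack
i=3: geometric 6.6708 vs commanded 6.6708 ⇒ taut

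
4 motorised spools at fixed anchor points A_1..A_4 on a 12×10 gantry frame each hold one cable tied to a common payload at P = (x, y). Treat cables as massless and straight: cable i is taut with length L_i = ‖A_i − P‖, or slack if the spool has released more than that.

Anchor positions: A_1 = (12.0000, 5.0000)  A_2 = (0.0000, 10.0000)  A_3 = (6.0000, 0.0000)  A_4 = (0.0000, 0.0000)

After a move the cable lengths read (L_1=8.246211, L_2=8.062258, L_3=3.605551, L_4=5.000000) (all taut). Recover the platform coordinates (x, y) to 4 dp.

expand ‖A_i−P‖²=L_i² and subtract eq 1 (k_i ≔ ‖A_i‖²−L_i²)
k_1 = 144.0000+25.0000−68.0000 = 101.0000
eq1−eq2 → [24.0000  -10.0000]·P = 66.0000
eq1−eq3 → [12.0000  10.0000]·P = 78.0000
eq1−eq4 → [24.0000  10.0000]·P = 126.0000
2×2 solve → P = (4.0000, 3.0000)
check cable 4: ‖A_4−P‖² = 25.0000 ≈ L_4² = 25.0000 ✓

(4.0000, 3.0000)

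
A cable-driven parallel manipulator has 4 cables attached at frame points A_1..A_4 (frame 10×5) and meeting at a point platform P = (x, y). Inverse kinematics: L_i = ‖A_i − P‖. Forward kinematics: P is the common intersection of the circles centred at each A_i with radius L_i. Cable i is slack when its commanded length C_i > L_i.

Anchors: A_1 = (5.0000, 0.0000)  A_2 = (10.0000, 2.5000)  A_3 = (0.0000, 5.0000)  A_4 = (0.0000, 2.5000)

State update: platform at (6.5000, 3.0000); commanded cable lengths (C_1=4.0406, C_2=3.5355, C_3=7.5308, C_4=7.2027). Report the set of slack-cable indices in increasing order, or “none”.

cable 1: √((-1.5000)²+(-3.0000)²)=3.3541, C_1=4.0406: slack
cable 2: √((3.5000)²+(-0.5000)²)=3.5355, C_2=3.5355: taut
cable 3: √((-6.5000)²+(2.0000)²)=6.8007, C_3=7.5308: slack
cable 4: √((-6.5000)²+(-0.5000)²)=6.5192, C_4=7.2027: slack

1, 3, 4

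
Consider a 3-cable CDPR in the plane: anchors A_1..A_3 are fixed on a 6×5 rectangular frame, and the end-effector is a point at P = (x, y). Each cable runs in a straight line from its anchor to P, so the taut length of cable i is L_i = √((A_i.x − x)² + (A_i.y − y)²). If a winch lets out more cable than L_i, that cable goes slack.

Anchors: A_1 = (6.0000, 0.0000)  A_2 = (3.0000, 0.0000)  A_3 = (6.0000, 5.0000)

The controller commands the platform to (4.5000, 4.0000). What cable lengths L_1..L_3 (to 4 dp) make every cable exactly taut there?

(4.2720, 4.2720, 1.8028)

cable 1: Δx=1.5000, Δy=-4.0000; L_1 = √(Δx²+Δy²) = 4.2720
cable 2: Δx=-1.5000, Δy=-4.0000; L_2 = √(Δx²+Δy²) = 4.2720
cable 3: Δx=1.5000, Δy=1.0000; L_3 = √(Δx²+Δy²) = 1.8028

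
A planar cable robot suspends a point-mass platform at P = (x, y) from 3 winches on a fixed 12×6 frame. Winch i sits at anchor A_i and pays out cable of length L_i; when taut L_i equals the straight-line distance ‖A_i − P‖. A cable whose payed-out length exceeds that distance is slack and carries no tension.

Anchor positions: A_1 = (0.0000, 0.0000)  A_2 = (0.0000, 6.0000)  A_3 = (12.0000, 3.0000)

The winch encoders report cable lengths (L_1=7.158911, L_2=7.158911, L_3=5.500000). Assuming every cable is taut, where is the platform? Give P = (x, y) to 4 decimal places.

(6.5000, 3.0000)

each cable: (A_i−P)·(A_i−P) = L_i²; let c_i = ‖A_i‖²−L_i²
c_1 = 0.0000+0.0000−51.2500 = -51.2500
row 1: 0.0000x − 12.0000y = -36.0000  (c_2=-15.2500)
row 2: -24.0000x − 6.0000y = -174.0000  (c_3=122.7500)
Cramer on rows 1–2 → x = 6.5000, y = 3.0000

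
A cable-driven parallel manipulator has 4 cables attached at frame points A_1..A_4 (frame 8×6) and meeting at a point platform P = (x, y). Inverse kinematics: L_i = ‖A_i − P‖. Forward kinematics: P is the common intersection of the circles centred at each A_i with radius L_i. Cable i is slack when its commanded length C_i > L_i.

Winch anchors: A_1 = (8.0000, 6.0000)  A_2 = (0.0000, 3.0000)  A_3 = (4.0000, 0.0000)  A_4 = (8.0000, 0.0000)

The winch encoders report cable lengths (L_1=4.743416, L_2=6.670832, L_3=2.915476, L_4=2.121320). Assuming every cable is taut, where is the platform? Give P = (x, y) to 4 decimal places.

(6.5000, 1.5000)

expand ‖A_i−P‖²=L_i² and subtract eq 1 (c_i ≔ ‖A_i‖²−L_i²)
c_1 = 64.0000+36.0000−22.5000 = 77.5000
eq1−eq2 → [16.0000  6.0000]·P = 113.0000
eq1−eq3 → [8.0000  12.0000]·P = 70.0000
eq1−eq4 → [0.0000  12.0000]·P = 18.0000
2×2 solve → P = (6.5000, 1.5000)
check cable 4: ‖A_4−P‖² = 4.5000 ≈ L_4² = 4.5000 ✓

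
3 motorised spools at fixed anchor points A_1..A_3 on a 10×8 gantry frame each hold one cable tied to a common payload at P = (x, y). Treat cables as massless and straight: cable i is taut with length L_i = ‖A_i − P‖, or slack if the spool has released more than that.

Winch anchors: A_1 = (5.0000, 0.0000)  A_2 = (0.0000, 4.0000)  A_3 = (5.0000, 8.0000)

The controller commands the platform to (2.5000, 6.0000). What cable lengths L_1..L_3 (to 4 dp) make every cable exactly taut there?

L_1 = √((5.0000−2.5000)² + (0.0000−6.0000)²) = 6.5000
L_2 = √((0.0000−2.5000)² + (4.0000−6.0000)²) = 3.2016
L_3 = √((5.0000−2.5000)² + (8.0000−6.0000)²) = 3.2016

(6.5000, 3.2016, 3.2016)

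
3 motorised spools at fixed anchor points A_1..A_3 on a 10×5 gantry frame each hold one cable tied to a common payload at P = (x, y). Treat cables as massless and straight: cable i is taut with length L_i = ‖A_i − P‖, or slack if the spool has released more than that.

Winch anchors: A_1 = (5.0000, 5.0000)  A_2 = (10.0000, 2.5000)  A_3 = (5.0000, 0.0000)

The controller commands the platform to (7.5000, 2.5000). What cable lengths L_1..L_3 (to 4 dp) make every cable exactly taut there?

(3.5355, 2.5000, 3.5355)

L_1 = √((5.0000−7.5000)² + (5.0000−2.5000)²) = 3.5355
L_2 = √((10.0000−7.5000)² + (2.5000−2.5000)²) = 2.5000
L_3 = √((5.0000−7.5000)² + (0.0000−2.5000)²) = 3.5355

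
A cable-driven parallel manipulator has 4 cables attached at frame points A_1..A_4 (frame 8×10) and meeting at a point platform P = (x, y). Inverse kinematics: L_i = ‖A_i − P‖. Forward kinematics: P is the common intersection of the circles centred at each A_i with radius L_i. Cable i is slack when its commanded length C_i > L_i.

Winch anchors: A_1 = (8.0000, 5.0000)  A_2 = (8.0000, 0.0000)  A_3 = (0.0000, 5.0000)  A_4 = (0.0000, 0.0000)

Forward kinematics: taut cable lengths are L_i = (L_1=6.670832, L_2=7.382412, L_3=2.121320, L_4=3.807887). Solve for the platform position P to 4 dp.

(1.5000, 3.5000)

each cable: (A_i−P)·(A_i−P) = L_i²; let k_i = ‖A_i‖²−L_i²
k_1 = 64.0000+25.0000−44.5000 = 44.5000
row 1: 0.0000x + 10.0000y = 35.0000  (k_2=9.5000)
row 2: 16.0000x + 0.0000y = 24.0000  (k_3=20.5000)
row 3: 16.0000x + 10.0000y = 59.0000  (k_4=-14.5000)
Cramer on rows 1–2 → x = 1.5000, y = 3.5000
check cable 4: ‖A_4−P‖² = 14.5000 ≈ L_4² = 14.5000 ✓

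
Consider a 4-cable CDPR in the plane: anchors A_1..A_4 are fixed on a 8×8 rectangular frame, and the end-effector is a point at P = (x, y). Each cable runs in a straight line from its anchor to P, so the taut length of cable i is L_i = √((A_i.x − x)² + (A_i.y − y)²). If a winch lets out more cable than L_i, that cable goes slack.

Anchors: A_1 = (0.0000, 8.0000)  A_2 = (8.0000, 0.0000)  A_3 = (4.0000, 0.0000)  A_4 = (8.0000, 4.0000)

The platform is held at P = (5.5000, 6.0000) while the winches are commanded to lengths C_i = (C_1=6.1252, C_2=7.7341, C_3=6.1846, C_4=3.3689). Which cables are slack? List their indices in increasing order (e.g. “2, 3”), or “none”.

cable 1: L_1 = ‖A_1−P‖ = 5.8523;  C_1 = 6.1252 → slack
cable 2: L_2 = ‖A_2−P‖ = 6.5000;  C_2 = 7.7341 → slack
cable 3: L_3 = ‖A_3−P‖ = 6.1847;  C_3 = 6.1846 → taut
cable 4: L_4 = ‖A_4−P‖ = 3.2016;  C_4 = 3.3689 → slack

1, 2, 4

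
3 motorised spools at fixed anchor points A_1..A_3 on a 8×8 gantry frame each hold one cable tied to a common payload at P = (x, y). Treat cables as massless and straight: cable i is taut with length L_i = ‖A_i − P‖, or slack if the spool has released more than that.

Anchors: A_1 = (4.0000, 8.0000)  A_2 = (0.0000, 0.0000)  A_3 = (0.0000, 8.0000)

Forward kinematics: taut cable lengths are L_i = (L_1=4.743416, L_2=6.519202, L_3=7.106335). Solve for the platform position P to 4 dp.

(5.5000, 3.5000)

circle eqns → linear via eq_j − eq_1; set q_j = A_j·A_j − L_j²
q_1 = 16.0000+64.0000−22.5000 = 57.5000
8.0000·x + 16.0000·y = q_1−q_2 = 100.0000
8.0000·x + 0.0000·y = q_1−q_3 = 44.0000
solve first two rows → x=5.5000, y=3.5000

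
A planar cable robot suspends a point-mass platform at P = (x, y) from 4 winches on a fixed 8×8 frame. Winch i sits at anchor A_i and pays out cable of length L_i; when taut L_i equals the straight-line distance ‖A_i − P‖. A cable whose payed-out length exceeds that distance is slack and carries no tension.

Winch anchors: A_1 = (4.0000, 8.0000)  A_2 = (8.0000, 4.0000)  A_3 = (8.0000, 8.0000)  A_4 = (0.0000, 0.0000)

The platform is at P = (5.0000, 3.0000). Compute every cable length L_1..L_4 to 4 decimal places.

(5.0990, 3.1623, 5.8310, 5.8310)

cable 1: Δx=-1.0000, Δy=5.0000; L_1 = √(Δx²+Δy²) = 5.0990
cable 2: Δx=3.0000, Δy=1.0000; L_2 = √(Δx²+Δy²) = 3.1623
cable 3: Δx=3.0000, Δy=5.0000; L_3 = √(Δx²+Δy²) = 5.8310
cable 4: Δx=-5.0000, Δy=-3.0000; L_4 = √(Δx²+Δy²) = 5.8310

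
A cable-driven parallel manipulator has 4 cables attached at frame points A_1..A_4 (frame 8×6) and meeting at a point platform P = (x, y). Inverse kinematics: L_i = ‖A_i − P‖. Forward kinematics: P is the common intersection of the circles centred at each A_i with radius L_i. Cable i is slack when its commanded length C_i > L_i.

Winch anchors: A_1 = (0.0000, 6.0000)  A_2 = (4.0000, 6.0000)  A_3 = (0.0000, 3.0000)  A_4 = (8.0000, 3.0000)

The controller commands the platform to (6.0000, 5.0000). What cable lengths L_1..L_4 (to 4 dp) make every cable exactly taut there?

cable 1: Δx=-6.0000, Δy=1.0000; L_1 = √(Δx²+Δy²) = 6.0828
cable 2: Δx=-2.0000, Δy=1.0000; L_2 = √(Δx²+Δy²) = 2.2361
cable 3: Δx=-6.0000, Δy=-2.0000; L_3 = √(Δx²+Δy²) = 6.3246
cable 4: Δx=2.0000, Δy=-2.0000; L_4 = √(Δx²+Δy²) = 2.8284

(6.0828, 2.2361, 6.3246, 2.8284)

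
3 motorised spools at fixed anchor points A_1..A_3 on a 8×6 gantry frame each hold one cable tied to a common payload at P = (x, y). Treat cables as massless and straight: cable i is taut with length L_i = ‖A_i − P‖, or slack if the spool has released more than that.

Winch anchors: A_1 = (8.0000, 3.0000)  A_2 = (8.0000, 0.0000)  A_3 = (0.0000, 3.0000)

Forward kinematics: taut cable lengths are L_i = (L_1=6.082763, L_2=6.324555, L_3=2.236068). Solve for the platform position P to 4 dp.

(2.0000, 2.0000)

expand ‖A_i−P‖²=L_i² and subtract eq 1 (k_i ≔ ‖A_i‖²−L_i²)
k_1 = 64.0000+9.0000−37.0000 = 36.0000
eq1−eq2 → [0.0000  6.0000]·P = 12.0000
eq1−eq3 → [16.0000  0.0000]·P = 32.0000
2×2 solve → P = (2.0000, 2.0000)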